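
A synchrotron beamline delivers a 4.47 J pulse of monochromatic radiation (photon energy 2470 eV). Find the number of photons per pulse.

1.13 × 10^16 photons

Per-photon energy: E = 3.957 × 10^-16 J (from energy = 2470 eV).
N = E_total / E_photon = 4.47 J / 3.957 × 10^-16 J = 1.13 × 10^16.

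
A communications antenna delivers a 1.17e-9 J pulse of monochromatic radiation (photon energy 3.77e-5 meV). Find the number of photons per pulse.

Per-photon energy: E = 6.040e-27 J (from energy = 3.77e-5 meV).
N = E_total / E_photon = 1.17e-9 J / 6.040e-27 J = 1.94e17.

1.94e17 photons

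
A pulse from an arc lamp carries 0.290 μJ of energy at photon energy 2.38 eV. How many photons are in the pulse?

Per-photon energy: E = 3.813e-19 J (from energy = 2.38 eV).
N = E_total / E_photon = 2.90e-7 J / 3.813e-19 J = 7.61e11.

7.61e11 photons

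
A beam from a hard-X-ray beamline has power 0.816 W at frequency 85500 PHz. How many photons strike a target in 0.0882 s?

Total energy: E_total = P·t = 0.816 × 0.0882 = 0.07197 J.
Per-photon energy: E = 5.665·10^-14 J.
N = E_total / E_photon = 1.27·10^12.

1.27·10^12 photons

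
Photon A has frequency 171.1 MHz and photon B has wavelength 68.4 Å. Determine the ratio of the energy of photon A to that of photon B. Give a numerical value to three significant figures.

3.90e-9

E_A = 1.134e-25 J (from frequency = 171.1 MHz, via E = hf).
E_B = 2.904e-17 J (from wavelength = 68.4 Å, via E = hc/λ).
Ratio = 1.134e-25 / 2.904e-17 = 3.90e-9.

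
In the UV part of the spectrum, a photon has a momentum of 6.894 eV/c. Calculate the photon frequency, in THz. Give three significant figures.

1670 THz

Convert to SI: p = 6.894 eV/c = 3.6844 × 10^-27 kg·m/s.
The photon relation is f = pc/h, giving f = 1.667 × 10^15 Hz.
Converting to THz: f = 1667 THz ≈ 1670 THz.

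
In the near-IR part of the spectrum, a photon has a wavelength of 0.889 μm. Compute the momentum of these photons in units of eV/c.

First convert: λ = 0.889 μm = 8.89 × 10^-7 m.
Apply p = h/λ: p = 7.453 × 10^-28 kg·m/s.
Converting to eV/c: p = 1.395 eV/c ≈ 1.39 eV/c.

1.39 eV/c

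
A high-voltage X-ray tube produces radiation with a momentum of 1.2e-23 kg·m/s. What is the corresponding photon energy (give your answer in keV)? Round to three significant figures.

22.5 keV

(c = 2.99792458e8 m/s, 1 eV = 1.602176634e-19 J.)
Apply E = pc: E = 3.598e-15 J.
Converting to keV: E = 22.45 keV ≈ 22.5 keV.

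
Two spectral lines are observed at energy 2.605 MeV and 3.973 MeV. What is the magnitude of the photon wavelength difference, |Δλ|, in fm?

Using λ = hc/E: λ₁ = 4.7595 × 10^-13 m, λ₂ = 3.1207 × 10^-13 m.
|Δλ| = |4.7595 × 10^-13 − 3.1207 × 10^-13| = 1.64 × 10^-13 m = 164 fm.

164 fm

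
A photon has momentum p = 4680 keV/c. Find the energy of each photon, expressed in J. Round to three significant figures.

7.50e-13 J

(c = 2.99792458e8 m/s, 1 eV = 1.602176634e-19 J.)
First convert: p = 4680 keV/c = 2.5011e-21 kg·m/s.
Apply E = pc: E = 7.498e-13 J.
So E ≈ 7.50e-13 J.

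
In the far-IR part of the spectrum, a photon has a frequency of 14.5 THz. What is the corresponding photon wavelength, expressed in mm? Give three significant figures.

0.0207 mm

Use c = 2.99792458e8 m/s.
Convert to SI: f = 14.5 THz = 1.45e13 Hz.
Since λ = c/f for a photon, λ = 2.068e-5 m.
Converting to mm: λ = 0.02068 mm ≈ 0.0207 mm.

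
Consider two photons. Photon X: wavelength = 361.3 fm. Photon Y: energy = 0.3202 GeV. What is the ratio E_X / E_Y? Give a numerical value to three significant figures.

E_X = 5.498e-13 J (from wavelength = 361.3 fm, via E = hc/λ).
E_Y = 5.130e-11 J (from energy = 0.3202 GeV, via E given directly).
Ratio = 5.498e-13 / 5.130e-11 = 0.0107.

0.0107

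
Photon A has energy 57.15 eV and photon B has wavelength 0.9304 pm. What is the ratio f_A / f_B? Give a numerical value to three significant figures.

f_A = 1.382·10^16 Hz (from energy = 57.15 eV, via f = E/h).
f_B = 3.222·10^20 Hz (from wavelength = 0.9304 pm, via f = c/λ).
Ratio = 1.382·10^16 / 3.222·10^20 = 4.29·10^-5.

4.29·10^-5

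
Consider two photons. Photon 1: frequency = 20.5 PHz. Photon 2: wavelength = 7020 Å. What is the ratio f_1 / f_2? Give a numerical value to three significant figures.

48.0

f_1 = 2.050·10^16 Hz (from frequency = 20.5 PHz, via f given directly).
f_2 = 4.271·10^14 Hz (from wavelength = 7020 Å, via f = c/λ).
Ratio = 2.050·10^16 / 4.271·10^14 = 48.0.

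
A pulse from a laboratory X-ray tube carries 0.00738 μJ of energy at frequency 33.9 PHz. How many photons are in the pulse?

Per-photon energy: E = 2.246 × 10^-17 J (from frequency = 33.9 PHz).
N = E_total / E_photon = 7.38 × 10^-9 J / 2.246 × 10^-17 J = 3.29 × 10^8.

3.29 × 10^8 photons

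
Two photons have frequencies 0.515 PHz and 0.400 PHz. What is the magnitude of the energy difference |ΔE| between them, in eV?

0.476 eV

Using E = hf: E₁ = 3.412e-19 J, E₂ = 2.650e-19 J.
|ΔE| = |3.412e-19 − 2.650e-19| = 7.62e-20 J = 0.476 eV.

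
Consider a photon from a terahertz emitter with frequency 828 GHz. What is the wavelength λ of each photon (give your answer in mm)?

0.362 mm

(c = 2.99792458e8 m/s.)
In SI units: f = 828 GHz = 8.28e11 Hz.
Since λ = c/f for a photon, λ = 3.621e-4 m.
Converting to mm: λ = 0.3621 mm ≈ 0.362 mm.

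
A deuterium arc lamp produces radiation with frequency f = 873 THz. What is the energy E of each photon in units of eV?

Convert to SI: f = 873 THz = 8.73e14 Hz.
Since E = hf for a photon, E = 5.785e-19 J.
Converting to eV: E = 3.610 eV ≈ 3.61 eV.

3.61 eV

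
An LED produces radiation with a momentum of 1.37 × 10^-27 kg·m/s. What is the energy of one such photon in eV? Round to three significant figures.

Since E = pc for a photon, E = 4.107 × 10^-19 J.
Converting to eV: E = 2.563 eV ≈ 2.56 eV.

2.56 eV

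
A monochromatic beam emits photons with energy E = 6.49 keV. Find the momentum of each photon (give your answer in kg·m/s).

3.47e-24 kg·m/s

Use c = 2.99792458e8 m/s, 1 eV = 1.602176634e-19 J.
In SI units: E = 6.49 keV = 1.0398e-15 J.
The photon relation is p = E/c, giving p = 3.468e-24 kg·m/s.
So p ≈ 3.47e-24 kg·m/s.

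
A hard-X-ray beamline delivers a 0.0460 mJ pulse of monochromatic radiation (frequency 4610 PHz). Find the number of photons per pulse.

1.51 × 10^10 photons

Per-photon energy: E = 3.055 × 10^-15 J (from frequency = 4610 PHz).
N = E_total / E_photon = 4.60 × 10^-5 J / 3.055 × 10^-15 J = 1.51 × 10^10.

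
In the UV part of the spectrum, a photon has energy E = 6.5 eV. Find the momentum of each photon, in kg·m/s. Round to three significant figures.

3.47e-27 kg·m/s

Use c = 2.99792458e8 m/s, 1 eV = 1.602176634e-19 J.
First convert: E = 6.5 eV = 1.0414e-18 J.
Since p = E/c for a photon, p = 3.474e-27 kg·m/s.
So p ≈ 3.47e-27 kg·m/s.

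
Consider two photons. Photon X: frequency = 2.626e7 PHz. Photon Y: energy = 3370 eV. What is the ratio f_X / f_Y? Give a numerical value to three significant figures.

3.22e4

f_X = 2.626e22 Hz (from frequency = 2.626e7 PHz, via f given directly).
f_Y = 8.149e17 Hz (from energy = 3370 eV, via f = E/h).
Ratio = 2.626e22 / 8.149e17 = 3.22e4.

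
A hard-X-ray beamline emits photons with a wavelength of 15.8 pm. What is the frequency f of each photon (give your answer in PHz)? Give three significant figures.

1.90 × 10^4 PHz

Take c = 2.99792458 × 10^8 m/s.
First convert: λ = 15.8 pm = 1.58 × 10^-11 m.
For a photon f = c/λ, so f = 1.897 × 10^19 Hz.
Converting to PHz: f = 18970 PHz ≈ 1.90 × 10^4 PHz.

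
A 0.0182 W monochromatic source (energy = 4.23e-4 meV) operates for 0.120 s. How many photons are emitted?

3.22e22 photons

Total energy: E_total = P·t = 0.0182 × 0.120 = 0.002184 J.
Per-photon energy: E = 6.777e-26 J.
N = E_total / E_photon = 3.22e22.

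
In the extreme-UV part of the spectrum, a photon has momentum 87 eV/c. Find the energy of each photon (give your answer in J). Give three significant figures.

Use c = 2.99792458e8 m/s, 1 eV = 1.602176634e-19 J.
First convert: p = 87 eV/c = 4.6495e-26 kg·m/s.
Since E = pc for a photon, E = 1.394e-17 J.
So E ≈ 1.39e-17 J.

1.39e-17 J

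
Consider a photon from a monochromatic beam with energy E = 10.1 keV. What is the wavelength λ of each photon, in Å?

1.23 Å

(h = 6.62607015·10^-34 J·s, c = 2.99792458·10^8 m/s, 1 eV = 1.602176634·10^-19 J.)
First convert: E = 10.1 keV = 1.6182·10^-15 J.
For a photon λ = hc/E, so λ = 1.228·10^-10 m.
Converting to Å: λ = 1.228 Å ≈ 1.23 Å.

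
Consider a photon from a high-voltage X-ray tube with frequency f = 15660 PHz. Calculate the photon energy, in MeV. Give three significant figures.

0.0648 MeV

Convert to SI: f = 15660 PHz = 1.566·10^19 Hz.
Since E = hf for a photon, E = 1.038·10^-14 J.
Converting to MeV: E = 0.06476 MeV ≈ 0.0648 MeV.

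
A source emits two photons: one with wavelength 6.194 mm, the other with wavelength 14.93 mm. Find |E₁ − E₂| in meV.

0.117 meV

Using E = hc/λ: E₁ = 3.2070e-23 J, E₂ = 1.3305e-23 J.
|ΔE| = |3.2070e-23 − 1.3305e-23| = 1.88e-23 J = 0.117 meV.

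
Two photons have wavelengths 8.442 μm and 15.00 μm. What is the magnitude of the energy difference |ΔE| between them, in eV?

Using E = hc/λ: E₁ = 2.3531 × 10^-20 J, E₂ = 1.3243 × 10^-20 J.
|ΔE| = |2.3531 × 10^-20 − 1.3243 × 10^-20| = 1.03 × 10^-20 J = 0.0642 eV.

0.0642 eV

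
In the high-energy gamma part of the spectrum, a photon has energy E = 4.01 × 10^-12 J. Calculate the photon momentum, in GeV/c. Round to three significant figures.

0.0250 GeV/c

(c = 2.99792458 × 10^8 m/s, 1 eV = 1.602176634 × 10^-19 J.)
The photon relation is p = E/c, giving p = 1.338 × 10^-20 kg·m/s.
Converting to GeV/c: p = 0.02503 GeV/c ≈ 0.0250 GeV/c.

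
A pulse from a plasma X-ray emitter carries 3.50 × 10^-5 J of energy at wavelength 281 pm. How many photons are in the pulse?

Per-photon energy: E = 7.069 × 10^-16 J (from wavelength = 281 pm).
N = E_total / E_photon = 3.50 × 10^-5 J / 7.069 × 10^-16 J = 4.95 × 10^10.

4.95 × 10^10 photons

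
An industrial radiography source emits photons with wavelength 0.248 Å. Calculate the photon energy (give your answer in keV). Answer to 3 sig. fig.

In SI units: λ = 0.248 Å = 2.48e-11 m.
Apply E = hc/λ: E = 8.010e-15 J.
Converting to keV: E = 49.99 keV ≈ 50.0 keV.

50.0 keV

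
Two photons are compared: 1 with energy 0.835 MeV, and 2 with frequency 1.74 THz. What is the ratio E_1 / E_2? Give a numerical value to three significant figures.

1.16e8

E_1 = 1.338e-13 J (from energy = 0.835 MeV, via E given directly).
E_2 = 1.153e-21 J (from frequency = 1.74 THz, via E = hf).
Ratio = 1.338e-13 / 1.153e-21 = 1.16e8.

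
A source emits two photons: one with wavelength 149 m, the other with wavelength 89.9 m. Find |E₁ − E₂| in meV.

Using E = hc/λ: E₁ = 1.333·10^-27 J, E₂ = 2.210·10^-27 J.
|ΔE| = |1.333·10^-27 − 2.210·10^-27| = 8.76·10^-28 J = 5.47·10^-6 meV.

5.47·10^-6 meV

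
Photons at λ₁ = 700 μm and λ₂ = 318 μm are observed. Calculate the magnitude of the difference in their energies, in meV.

2.13 meV

Using E = hc/λ: E₁ = 2.838e-22 J, E₂ = 6.247e-22 J.
|ΔE| = |2.838e-22 − 6.247e-22| = 3.41e-22 J = 2.13 meV.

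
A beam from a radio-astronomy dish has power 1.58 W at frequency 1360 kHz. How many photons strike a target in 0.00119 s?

Total energy: E_total = P·t = 1.58 × 0.00119 = 0.001880 J.
Per-photon energy: E = 9.011e-28 J.
N = E_total / E_photon = 2.09e24.

2.09e24 photons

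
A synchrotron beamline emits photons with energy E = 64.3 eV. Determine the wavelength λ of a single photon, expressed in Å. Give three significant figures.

193 Å

Convert to SI: E = 64.3 eV = 1.0302 × 10^-17 J.
For a photon λ = hc/E, so λ = 1.928 × 10^-8 m.
Converting to Å: λ = 192.8 Å ≈ 193 Å.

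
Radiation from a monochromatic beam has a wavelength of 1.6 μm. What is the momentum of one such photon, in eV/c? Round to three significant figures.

0.775 eV/c

First convert: λ = 1.6 μm = 1.6 × 10^-6 m.
The photon relation is p = h/λ, giving p = 4.141 × 10^-28 kg·m/s.
Converting to eV/c: p = 0.7749 eV/c ≈ 0.775 eV/c.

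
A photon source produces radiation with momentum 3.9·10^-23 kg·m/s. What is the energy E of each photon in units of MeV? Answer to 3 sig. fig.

0.0730 MeV

(c = 2.99792458·10^8 m/s, 1 eV = 1.602176634·10^-19 J.)
For a photon E = pc, so E = 1.169·10^-14 J.
Converting to MeV: E = 0.07298 MeV ≈ 0.0730 MeV.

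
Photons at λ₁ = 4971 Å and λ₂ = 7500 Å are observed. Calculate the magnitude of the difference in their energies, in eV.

Using E = hc/λ: E₁ = 3.9961e-19 J, E₂ = 2.6486e-19 J.
|ΔE| = |3.9961e-19 − 2.6486e-19| = 1.35e-19 J = 0.841 eV.

0.841 eV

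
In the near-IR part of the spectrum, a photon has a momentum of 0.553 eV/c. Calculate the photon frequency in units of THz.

134 THz

In SI units: p = 0.553 eV/c = 2.9554e-28 kg·m/s.
Apply f = pc/h: f = 1.337e14 Hz.
Converting to THz: f = 133.7 THz ≈ 134 THz.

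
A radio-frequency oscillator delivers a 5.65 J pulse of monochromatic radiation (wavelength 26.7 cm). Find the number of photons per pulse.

7.59 × 10^24 photons

Per-photon energy: E = 7.440 × 10^-25 J (from wavelength = 26.7 cm).
N = E_total / E_photon = 5.65 J / 7.440 × 10^-25 J = 7.59 × 10^24.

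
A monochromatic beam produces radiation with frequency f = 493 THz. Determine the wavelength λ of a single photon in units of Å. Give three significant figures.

6080 Å

First convert: f = 493 THz = 4.93·10^14 Hz.
The photon relation is λ = c/f, giving λ = 6.081·10^-7 m.
Converting to Å: λ = 6081 Å ≈ 6080 Å.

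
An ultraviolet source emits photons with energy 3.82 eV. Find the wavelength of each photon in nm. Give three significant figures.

Take h = 6.62607015 × 10^-34 J·s, c = 2.99792458 × 10^8 m/s, 1 eV = 1.602176634 × 10^-19 J.
Convert to SI: E = 3.82 eV = 6.1203 × 10^-19 J.
For a photon λ = hc/E, so λ = 3.246 × 10^-7 m.
Converting to nm: λ = 324.6 nm ≈ 325 nm.

325 nm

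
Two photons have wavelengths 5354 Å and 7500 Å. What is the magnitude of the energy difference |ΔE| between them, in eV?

Using E = hc/λ: E₁ = 3.7102e-19 J, E₂ = 2.6486e-19 J.
|ΔE| = |3.7102e-19 − 2.6486e-19| = 1.06e-19 J = 0.663 eV.

0.663 eV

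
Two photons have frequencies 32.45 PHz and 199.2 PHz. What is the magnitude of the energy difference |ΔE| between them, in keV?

Using E = hf: E₁ = 2.1502e-17 J, E₂ = 1.3199e-16 J.
|ΔE| = |2.1502e-17 − 1.3199e-16| = 1.10e-16 J = 0.690 keV.

0.690 keV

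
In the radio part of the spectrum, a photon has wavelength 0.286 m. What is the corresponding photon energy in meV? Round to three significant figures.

4.34 × 10^-3 meV

(h = 6.62607015 × 10^-34 J·s, c = 2.99792458 × 10^8 m/s, 1 eV = 1.602176634 × 10^-19 J.)
Since E = hc/λ for a photon, E = 6.946 × 10^-25 J.
Converting to meV: E = 0.004335 meV ≈ 4.34 × 10^-3 meV.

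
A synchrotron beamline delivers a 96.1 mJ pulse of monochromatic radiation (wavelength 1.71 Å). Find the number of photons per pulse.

8.27·10^13 photons

Per-photon energy: E = 1.162·10^-15 J (from wavelength = 1.71 Å).
N = E_total / E_photon = 0.0961 J / 1.162·10^-15 J = 8.27·10^13.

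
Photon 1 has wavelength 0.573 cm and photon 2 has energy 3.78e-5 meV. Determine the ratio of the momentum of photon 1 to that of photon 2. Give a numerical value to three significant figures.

5720

p_1 = 1.156e-31 kg·m/s (from wavelength = 0.573 cm, via p = h/λ).
p_2 = 2.020e-35 kg·m/s (from energy = 3.78e-5 meV, via p = E/c).
Ratio = 1.156e-31 / 2.020e-35 = 5720.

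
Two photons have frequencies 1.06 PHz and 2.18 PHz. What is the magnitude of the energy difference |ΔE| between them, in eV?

Using E = hf: E₁ = 7.024e-19 J, E₂ = 1.444e-18 J.
|ΔE| = |7.024e-19 − 1.444e-18| = 7.42e-19 J = 4.63 eV.

4.63 eV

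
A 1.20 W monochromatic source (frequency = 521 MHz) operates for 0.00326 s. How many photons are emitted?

1.13·10^22 photons

Total energy: E_total = P·t = 1.20 × 0.00326 = 0.003912 J.
Per-photon energy: E = 3.452·10^-25 J.
N = E_total / E_photon = 1.13·10^22.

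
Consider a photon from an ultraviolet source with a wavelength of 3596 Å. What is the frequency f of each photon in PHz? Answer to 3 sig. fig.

0.834 PHz

Convert to SI: λ = 3596 Å = 3.596e-7 m.
Apply f = c/λ: f = 8.337e14 Hz.
Converting to PHz: f = 0.8337 PHz ≈ 0.834 PHz.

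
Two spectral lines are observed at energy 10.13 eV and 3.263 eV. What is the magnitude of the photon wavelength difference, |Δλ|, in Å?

Using λ = hc/E: λ₁ = 1.2239e-7 m, λ₂ = 3.7997e-7 m.
|Δλ| = |1.2239e-7 − 3.7997e-7| = 2.58e-7 m = 2580 Å.

2580 Å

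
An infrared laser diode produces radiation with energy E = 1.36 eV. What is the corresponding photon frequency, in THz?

329 THz

In SI units: E = 1.36 eV = 2.1790 × 10^-19 J.
For a photon f = E/h, so f = 3.288 × 10^14 Hz.
Converting to THz: f = 328.8 THz ≈ 329 THz.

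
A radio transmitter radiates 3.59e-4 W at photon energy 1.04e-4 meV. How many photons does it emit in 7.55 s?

1.63e23 photons

Total energy: E_total = P·t = 3.59e-4 × 7.55 = 0.002710 J.
Per-photon energy: E = 1.666e-26 J.
N = E_total / E_photon = 1.63e23.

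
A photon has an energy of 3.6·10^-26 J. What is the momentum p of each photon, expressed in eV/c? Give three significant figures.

The photon relation is p = E/c, giving p = 1.201·10^-34 kg·m/s.
Converting to eV/c: p = 2.247·10^-7 eV/c ≈ 2.25·10^-7 eV/c.

2.25·10^-7 eV/c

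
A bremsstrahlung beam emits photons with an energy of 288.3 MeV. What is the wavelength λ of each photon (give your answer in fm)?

First convert: E = 288.3 MeV = 4.6191 × 10^-11 J.
For a photon λ = hc/E, so λ = 4.301 × 10^-15 m.
Converting to fm: λ = 4.301 fm ≈ 4.30 fm.

4.30 fm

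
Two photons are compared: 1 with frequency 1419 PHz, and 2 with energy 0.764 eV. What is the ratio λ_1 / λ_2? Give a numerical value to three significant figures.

1.30 × 10^-4

λ_1 = 2.113 × 10^-10 m (from frequency = 1419 PHz, via λ = c/f).
λ_2 = 1.623 × 10^-6 m (from energy = 0.764 eV, via λ = hc/E).
Ratio = 2.113 × 10^-10 / 1.623 × 10^-6 = 1.30 × 10^-4.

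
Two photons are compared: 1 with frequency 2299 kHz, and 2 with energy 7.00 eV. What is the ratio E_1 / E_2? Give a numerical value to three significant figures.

E_1 = 1.523e-27 J (from frequency = 2299 kHz, via E = hf).
E_2 = 1.122e-18 J (from energy = 7.00 eV, via E given directly).
Ratio = 1.523e-27 / 1.122e-18 = 1.36e-9.

1.36e-9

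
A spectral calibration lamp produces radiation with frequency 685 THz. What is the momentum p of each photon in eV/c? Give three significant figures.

2.83 eV/c

Take h = 6.62607015 × 10^-34 J·s, c = 2.99792458 × 10^8 m/s, 1 eV = 1.602176634 × 10^-19 J.
Convert to SI: f = 685 THz = 6.85 × 10^14 Hz.
Apply p = hf/c: p = 1.514 × 10^-27 kg·m/s.
Converting to eV/c: p = 2.833 eV/c ≈ 2.83 eV/c.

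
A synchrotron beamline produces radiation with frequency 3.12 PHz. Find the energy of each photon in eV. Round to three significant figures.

12.9 eV

(h = 6.62607015 × 10^-34 J·s, 1 eV = 1.602176634 × 10^-19 J.)
In SI units: f = 3.12 PHz = 3.12 × 10^15 Hz.
Apply E = hf: E = 2.067 × 10^-18 J.
Converting to eV: E = 12.90 eV ≈ 12.9 eV.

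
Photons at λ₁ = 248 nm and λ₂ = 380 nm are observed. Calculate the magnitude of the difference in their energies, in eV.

Using E = hc/λ: E₁ = 8.010 × 10^-19 J, E₂ = 5.227 × 10^-19 J.
|ΔE| = |8.010 × 10^-19 − 5.227 × 10^-19| = 2.78 × 10^-19 J = 1.74 eV.

1.74 eV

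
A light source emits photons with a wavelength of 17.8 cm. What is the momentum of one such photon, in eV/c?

Take h = 6.62607015e-34 J·s, c = 2.99792458e8 m/s, 1 eV = 1.602176634e-19 J.
First convert: λ = 17.8 cm = 0.178 m.
The photon relation is p = h/λ, giving p = 3.723e-33 kg·m/s.
Converting to eV/c: p = 6.965e-6 eV/c ≈ 6.97e-6 eV/c.

6.97e-6 eV/c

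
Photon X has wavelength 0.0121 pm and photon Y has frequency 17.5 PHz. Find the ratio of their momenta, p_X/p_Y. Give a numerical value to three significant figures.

1.42e6

p_X = 5.476e-20 kg·m/s (from wavelength = 0.0121 pm, via p = h/λ).
p_Y = 3.868e-26 kg·m/s (from frequency = 17.5 PHz, via p = hf/c).
Ratio = 5.476e-20 / 3.868e-26 = 1.42e6.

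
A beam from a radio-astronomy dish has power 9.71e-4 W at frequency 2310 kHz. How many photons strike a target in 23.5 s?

1.49e25 photons

Total energy: E_total = P·t = 9.71e-4 × 23.5 = 0.02282 J.
Per-photon energy: E = 1.531e-27 J.
N = E_total / E_photon = 1.49e25.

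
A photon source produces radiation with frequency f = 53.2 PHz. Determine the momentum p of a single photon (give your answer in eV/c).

Convert to SI: f = 53.2 PHz = 5.32 × 10^16 Hz.
Apply p = hf/c: p = 1.176 × 10^-25 kg·m/s.
Converting to eV/c: p = 220.0 eV/c ≈ 220 eV/c.

220 eV/c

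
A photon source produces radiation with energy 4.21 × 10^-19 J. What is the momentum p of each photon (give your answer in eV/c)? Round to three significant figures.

2.63 eV/c

The photon relation is p = E/c, giving p = 1.404 × 10^-27 kg·m/s.
Converting to eV/c: p = 2.628 eV/c ≈ 2.63 eV/c.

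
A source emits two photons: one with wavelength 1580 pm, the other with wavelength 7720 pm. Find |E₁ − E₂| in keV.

0.624 keV

Using E = hc/λ: E₁ = 1.257 × 10^-16 J, E₂ = 2.573 × 10^-17 J.
|ΔE| = |1.257 × 10^-16 − 2.573 × 10^-17| = 1.00 × 10^-16 J = 0.624 keV.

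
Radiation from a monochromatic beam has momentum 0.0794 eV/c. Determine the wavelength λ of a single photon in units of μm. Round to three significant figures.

15.6 μm

First convert: p = 0.0794 eV/c = 4.2434e-29 kg·m/s.
For a photon λ = h/p, so λ = 1.562e-5 m.
Converting to μm: λ = 15.62 μm ≈ 15.6 μm.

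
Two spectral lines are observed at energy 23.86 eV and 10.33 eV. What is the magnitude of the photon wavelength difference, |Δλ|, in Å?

681 Å

Using λ = hc/E: λ₁ = 5.1963 × 10^-8 m, λ₂ = 1.2002 × 10^-7 m.
|Δλ| = |5.1963 × 10^-8 − 1.2002 × 10^-7| = 6.81 × 10^-8 m = 681 Å.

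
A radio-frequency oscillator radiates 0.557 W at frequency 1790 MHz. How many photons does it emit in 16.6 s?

7.80·10^24 photons

Total energy: E_total = P·t = 0.557 × 16.6 = 9.246 J.
Per-photon energy: E = 1.186·10^-24 J.
N = E_total / E_photon = 7.80·10^24.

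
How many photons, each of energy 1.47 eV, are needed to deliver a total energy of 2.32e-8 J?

9.85e10 photons

Per-photon energy: E = 2.355e-19 J (from energy = 1.47 eV).
N = E_total / E_photon = 2.32e-8 J / 2.355e-19 J = 9.85e10.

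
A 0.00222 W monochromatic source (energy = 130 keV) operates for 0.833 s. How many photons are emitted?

Total energy: E_total = P·t = 0.00222 × 0.833 = 0.001849 J.
Per-photon energy: E = 2.083 × 10^-14 J.
N = E_total / E_photon = 8.88 × 10^10.

8.88 × 10^10 photons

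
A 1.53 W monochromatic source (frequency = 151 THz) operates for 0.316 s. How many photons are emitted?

4.83 × 10^18 photons

Total energy: E_total = P·t = 1.53 × 0.316 = 0.4835 J.
Per-photon energy: E = 1.001 × 10^-19 J.
N = E_total / E_photon = 4.83 × 10^18.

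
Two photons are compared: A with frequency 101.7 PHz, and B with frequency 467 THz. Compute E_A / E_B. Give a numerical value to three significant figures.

E_A = 6.739e-17 J (from frequency = 101.7 PHz, via E = hf).
E_B = 3.094e-19 J (from frequency = 467 THz, via E = hf).
Ratio = 6.739e-17 / 3.094e-19 = 218.

218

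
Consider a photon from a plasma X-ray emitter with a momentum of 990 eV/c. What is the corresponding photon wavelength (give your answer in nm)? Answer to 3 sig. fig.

Use h = 6.62607015e-34 J·s, c = 2.99792458e8 m/s, 1 eV = 1.602176634e-19 J.
In SI units: p = 990 eV/c = 5.2908e-25 kg·m/s.
Since λ = h/p for a photon, λ = 1.252e-9 m.
Converting to nm: λ = 1.252 nm ≈ 1.25 nm.

1.25 nm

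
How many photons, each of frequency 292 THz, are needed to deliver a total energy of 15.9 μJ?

Per-photon energy: E = 1.935 × 10^-19 J (from frequency = 292 THz).
N = E_total / E_photon = 1.59 × 10^-5 J / 1.935 × 10^-19 J = 8.22 × 10^13.

8.22 × 10^13 photons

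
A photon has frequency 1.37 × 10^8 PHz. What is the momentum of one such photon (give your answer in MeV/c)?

567 MeV/c

Convert to SI: f = 1.37 × 10^8 PHz = 1.37 × 10^23 Hz.
Apply p = hf/c: p = 3.028 × 10^-19 kg·m/s.
Converting to MeV/c: p = 566.6 MeV/c ≈ 567 MeV/c.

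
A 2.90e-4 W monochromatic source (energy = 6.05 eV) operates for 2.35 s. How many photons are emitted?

Total energy: E_total = P·t = 2.90e-4 × 2.35 = 6.815e-4 J.
Per-photon energy: E = 9.693e-19 J.
N = E_total / E_photon = 7.03e14.

7.03e14 photons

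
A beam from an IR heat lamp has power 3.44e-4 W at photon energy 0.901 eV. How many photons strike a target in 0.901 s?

Total energy: E_total = P·t = 3.44e-4 × 0.901 = 3.099e-4 J.
Per-photon energy: E = 1.444e-19 J.
N = E_total / E_photon = 2.15e15.

2.15e15 photons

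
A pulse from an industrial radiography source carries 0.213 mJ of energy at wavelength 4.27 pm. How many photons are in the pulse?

Per-photon energy: E = 4.652e-14 J (from wavelength = 4.27 pm).
N = E_total / E_photon = 2.13e-4 J / 4.652e-14 J = 4.58e9.

4.58e9 photons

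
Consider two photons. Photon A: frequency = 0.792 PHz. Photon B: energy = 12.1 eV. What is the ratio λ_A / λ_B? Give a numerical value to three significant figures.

λ_A = 3.785·10^-7 m (from frequency = 0.792 PHz, via λ = c/f).
λ_B = 1.025·10^-7 m (from energy = 12.1 eV, via λ = hc/E).
Ratio = 3.785·10^-7 / 1.025·10^-7 = 3.69.

3.69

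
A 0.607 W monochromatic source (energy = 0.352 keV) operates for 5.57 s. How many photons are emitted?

6.00 × 10^16 photons

Total energy: E_total = P·t = 0.607 × 5.57 = 3.381 J.
Per-photon energy: E = 5.640 × 10^-17 J.
N = E_total / E_photon = 6.00 × 10^16.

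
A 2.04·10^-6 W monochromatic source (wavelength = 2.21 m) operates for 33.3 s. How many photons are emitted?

7.56·10^20 photons

Total energy: E_total = P·t = 2.04·10^-6 × 33.3 = 6.793·10^-5 J.
Per-photon energy: E = 8.988·10^-26 J.
N = E_total / E_photon = 7.56·10^20.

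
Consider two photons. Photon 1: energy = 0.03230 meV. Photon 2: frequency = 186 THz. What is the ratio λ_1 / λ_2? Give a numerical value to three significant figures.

2.38 × 10^4

λ_1 = 0.03839 m (from energy = 0.03230 meV, via λ = hc/E).
λ_2 = 1.612 × 10^-6 m (from frequency = 186 THz, via λ = c/f).
Ratio = 0.03839 / 1.612 × 10^-6 = 2.38 × 10^4.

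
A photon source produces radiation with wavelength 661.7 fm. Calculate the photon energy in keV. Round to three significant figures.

Take h = 6.62607015 × 10^-34 J·s, c = 2.99792458 × 10^8 m/s, 1 eV = 1.602176634 × 10^-19 J.
First convert: λ = 661.7 fm = 6.617 × 10^-13 m.
Since E = hc/λ for a photon, E = 3.002 × 10^-13 J.
Converting to keV: E = 1874 keV ≈ 1870 keV.

1870 keV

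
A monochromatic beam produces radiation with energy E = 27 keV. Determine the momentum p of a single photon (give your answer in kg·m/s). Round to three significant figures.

1.44 × 10^-23 kg·m/s

In SI units: E = 27 keV = 4.3259 × 10^-15 J.
Since p = E/c for a photon, p = 1.443 × 10^-23 kg·m/s.
So p ≈ 1.44 × 10^-23 kg·m/s.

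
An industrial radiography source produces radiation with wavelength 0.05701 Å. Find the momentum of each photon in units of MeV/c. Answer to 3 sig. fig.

0.217 MeV/c

In SI units: λ = 0.05701 Å = 5.701 × 10^-12 m.
For a photon p = h/λ, so p = 1.162 × 10^-22 kg·m/s.
Converting to MeV/c: p = 0.2175 MeV/c ≈ 0.217 MeV/c.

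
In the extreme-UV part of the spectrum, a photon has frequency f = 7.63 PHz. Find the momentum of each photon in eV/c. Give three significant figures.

Convert to SI: f = 7.63 PHz = 7.63 × 10^15 Hz.
Since p = hf/c for a photon, p = 1.686 × 10^-26 kg·m/s.
Converting to eV/c: p = 31.56 eV/c ≈ 31.6 eV/c.

31.6 eV/c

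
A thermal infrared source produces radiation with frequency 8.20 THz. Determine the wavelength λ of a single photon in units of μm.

36.6 μm

First convert: f = 8.20 THz = 8.20e12 Hz.
Apply λ = c/f: λ = 3.656e-5 m.
Converting to μm: λ = 36.56 μm ≈ 36.6 μm.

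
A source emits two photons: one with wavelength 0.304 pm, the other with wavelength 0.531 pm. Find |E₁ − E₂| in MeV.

1.74 MeV

Using E = hc/λ: E₁ = 6.534 × 10^-13 J, E₂ = 3.741 × 10^-13 J.
|ΔE| = |6.534 × 10^-13 − 3.741 × 10^-13| = 2.79 × 10^-13 J = 1.74 MeV.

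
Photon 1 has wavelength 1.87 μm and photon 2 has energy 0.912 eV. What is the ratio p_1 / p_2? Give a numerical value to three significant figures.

0.727

p_1 = 3.543 × 10^-28 kg·m/s (from wavelength = 1.87 μm, via p = h/λ).
p_2 = 4.874 × 10^-28 kg·m/s (from energy = 0.912 eV, via p = E/c).
Ratio = 3.543 × 10^-28 / 4.874 × 10^-28 = 0.727.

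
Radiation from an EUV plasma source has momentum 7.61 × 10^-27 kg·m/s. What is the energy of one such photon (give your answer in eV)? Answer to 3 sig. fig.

Apply E = pc: E = 2.281 × 10^-18 J.
Converting to eV: E = 14.24 eV ≈ 14.2 eV.

14.2 eV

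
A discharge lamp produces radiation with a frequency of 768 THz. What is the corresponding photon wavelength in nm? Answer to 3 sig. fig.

390 nm

(c = 2.99792458·10^8 m/s.)
Convert to SI: f = 768 THz = 7.68·10^14 Hz.
For a photon λ = c/f, so λ = 3.904·10^-7 m.
Converting to nm: λ = 390.4 nm ≈ 390 nm.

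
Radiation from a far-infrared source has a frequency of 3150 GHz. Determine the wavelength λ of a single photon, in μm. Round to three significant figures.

Use c = 2.99792458e8 m/s.
In SI units: f = 3150 GHz = 3.15e12 Hz.
Apply λ = c/f: λ = 9.517e-5 m.
Converting to μm: λ = 95.17 μm ≈ 95.2 μm.

95.2 μm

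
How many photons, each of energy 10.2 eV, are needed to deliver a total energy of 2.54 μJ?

1.55 × 10^12 photons

Per-photon energy: E = 1.634 × 10^-18 J (from energy = 10.2 eV).
N = E_total / E_photon = 2.54 × 10^-6 J / 1.634 × 10^-18 J = 1.55 × 10^12.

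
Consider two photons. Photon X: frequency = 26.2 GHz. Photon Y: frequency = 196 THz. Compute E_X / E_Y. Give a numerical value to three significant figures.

E_X = 1.736e-23 J (from frequency = 26.2 GHz, via E = hf).
E_Y = 1.299e-19 J (from frequency = 196 THz, via E = hf).
Ratio = 1.736e-23 / 1.299e-19 = 1.34e-4.

1.34e-4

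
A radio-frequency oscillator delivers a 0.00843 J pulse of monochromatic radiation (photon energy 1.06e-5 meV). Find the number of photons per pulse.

Per-photon energy: E = 1.698e-27 J (from energy = 1.06e-5 meV).
N = E_total / E_photon = 0.00843 J / 1.698e-27 J = 4.96e24.

4.96e24 photons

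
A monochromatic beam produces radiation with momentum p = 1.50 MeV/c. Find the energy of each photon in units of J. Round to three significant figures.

2.40e-13 J

Take c = 2.99792458e8 m/s, 1 eV = 1.602176634e-19 J.
Convert to SI: p = 1.50 MeV/c = 8.0164e-22 kg·m/s.
The photon relation is E = pc, giving E = 2.403e-13 J.
So E ≈ 2.40e-13 J.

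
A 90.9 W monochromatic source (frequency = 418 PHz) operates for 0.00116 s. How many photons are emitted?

Total energy: E_total = P·t = 90.9 × 0.00116 = 0.1054 J.
Per-photon energy: E = 2.770·10^-16 J.
N = E_total / E_photon = 3.81·10^14.

3.81·10^14 photons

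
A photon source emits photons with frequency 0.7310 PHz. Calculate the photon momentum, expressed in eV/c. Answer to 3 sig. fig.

3.02 eV/c

Use h = 6.62607015e-34 J·s, c = 2.99792458e8 m/s, 1 eV = 1.602176634e-19 J.
First convert: f = 0.7310 PHz = 7.310e14 Hz.
Apply p = hf/c: p = 1.616e-27 kg·m/s.
Converting to eV/c: p = 3.023 eV/c ≈ 3.02 eV/c.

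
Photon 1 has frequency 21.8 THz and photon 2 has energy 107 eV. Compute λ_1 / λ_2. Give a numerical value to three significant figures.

λ_1 = 1.375 × 10^-5 m (from frequency = 21.8 THz, via λ = c/f).
λ_2 = 1.159 × 10^-8 m (from energy = 107 eV, via λ = hc/E).
Ratio = 1.375 × 10^-5 / 1.159 × 10^-8 = 1190.

1190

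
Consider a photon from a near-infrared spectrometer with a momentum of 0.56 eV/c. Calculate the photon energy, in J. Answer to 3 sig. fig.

8.97 × 10^-20 J

In SI units: p = 0.56 eV/c = 2.9928 × 10^-28 kg·m/s.
For a photon E = pc, so E = 8.972 × 10^-20 J.
So E ≈ 8.97 × 10^-20 J.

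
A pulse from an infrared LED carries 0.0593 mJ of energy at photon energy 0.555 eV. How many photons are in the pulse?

Per-photon energy: E = 8.892e-20 J (from energy = 0.555 eV).
N = E_total / E_photon = 5.93e-5 J / 8.892e-20 J = 6.67e14.

6.67e14 photons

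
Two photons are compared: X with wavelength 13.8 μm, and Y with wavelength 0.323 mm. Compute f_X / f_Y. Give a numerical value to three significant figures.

f_X = 2.172 × 10^13 Hz (from wavelength = 13.8 μm, via f = c/λ).
f_Y = 9.282 × 10^11 Hz (from wavelength = 0.323 mm, via f = c/λ).
Ratio = 2.172 × 10^13 / 9.282 × 10^11 = 23.4.

23.4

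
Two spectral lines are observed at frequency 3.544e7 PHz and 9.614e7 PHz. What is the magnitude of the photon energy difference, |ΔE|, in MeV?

251 MeV

Using E = hf: E₁ = 2.3483e-11 J, E₂ = 6.3703e-11 J.
|ΔE| = |2.3483e-11 − 6.3703e-11| = 4.02e-11 J = 251 MeV.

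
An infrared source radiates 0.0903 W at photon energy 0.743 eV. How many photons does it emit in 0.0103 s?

Total energy: E_total = P·t = 0.0903 × 0.0103 = 9.301e-4 J.
Per-photon energy: E = 1.190e-19 J.
N = E_total / E_photon = 7.81e15.

7.81e15 photons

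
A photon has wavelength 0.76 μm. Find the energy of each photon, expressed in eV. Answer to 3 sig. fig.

1.63 eV

First convert: λ = 0.76 μm = 7.6e-7 m.
Apply E = hc/λ: E = 2.614e-19 J.
Converting to eV: E = 1.631 eV ≈ 1.63 eV.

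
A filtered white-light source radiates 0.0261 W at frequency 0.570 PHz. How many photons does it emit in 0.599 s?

Total energy: E_total = P·t = 0.0261 × 0.599 = 0.01563 J.
Per-photon energy: E = 3.777e-19 J.
N = E_total / E_photon = 4.14e16.

4.14e16 photons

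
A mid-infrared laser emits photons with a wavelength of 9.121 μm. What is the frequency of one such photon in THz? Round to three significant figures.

In SI units: λ = 9.121 μm = 9.121e-6 m.
For a photon f = c/λ, so f = 3.287e13 Hz.
Converting to THz: f = 32.87 THz ≈ 32.9 THz.

32.9 THz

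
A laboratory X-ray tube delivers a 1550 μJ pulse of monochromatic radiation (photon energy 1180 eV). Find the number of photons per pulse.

Per-photon energy: E = 1.891 × 10^-16 J (from energy = 1180 eV).
N = E_total / E_photon = 0.00155 J / 1.891 × 10^-16 J = 8.20 × 10^12.

8.20 × 10^12 photons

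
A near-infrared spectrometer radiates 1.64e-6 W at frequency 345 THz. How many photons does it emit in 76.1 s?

Total energy: E_total = P·t = 1.64e-6 × 76.1 = 1.248e-4 J.
Per-photon energy: E = 2.286e-19 J.
N = E_total / E_photon = 5.46e14.

5.46e14 photons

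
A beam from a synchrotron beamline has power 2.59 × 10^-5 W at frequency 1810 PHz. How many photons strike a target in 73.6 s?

Total energy: E_total = P·t = 2.59 × 10^-5 × 73.6 = 0.001906 J.
Per-photon energy: E = 1.199 × 10^-15 J.
N = E_total / E_photon = 1.59 × 10^12.

1.59 × 10^12 photons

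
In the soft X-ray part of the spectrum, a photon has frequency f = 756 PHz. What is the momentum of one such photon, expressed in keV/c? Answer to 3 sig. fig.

3.13 keV/c

In SI units: f = 756 PHz = 7.56e17 Hz.
For a photon p = hf/c, so p = 1.671e-24 kg·m/s.
Converting to keV/c: p = 3.127 keV/c ≈ 3.13 keV/c.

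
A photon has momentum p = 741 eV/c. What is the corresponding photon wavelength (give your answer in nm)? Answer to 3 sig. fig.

1.67 nm

Take h = 6.62607015 × 10^-34 J·s, c = 2.99792458 × 10^8 m/s, 1 eV = 1.602176634 × 10^-19 J.
First convert: p = 741 eV/c = 3.9601 × 10^-25 kg·m/s.
For a photon λ = h/p, so λ = 1.673 × 10^-9 m.
Converting to nm: λ = 1.673 nm ≈ 1.67 nm.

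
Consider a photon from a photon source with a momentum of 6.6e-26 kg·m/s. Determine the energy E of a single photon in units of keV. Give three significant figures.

For a photon E = pc, so E = 1.979e-17 J.
Converting to keV: E = 0.1235 keV ≈ 0.123 keV.

0.123 keV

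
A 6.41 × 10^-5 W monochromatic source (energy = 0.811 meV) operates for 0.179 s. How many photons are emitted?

8.83 × 10^16 photons

Total energy: E_total = P·t = 6.41 × 10^-5 × 0.179 = 1.147 × 10^-5 J.
Per-photon energy: E = 1.299 × 10^-22 J.
N = E_total / E_photon = 8.83 × 10^16.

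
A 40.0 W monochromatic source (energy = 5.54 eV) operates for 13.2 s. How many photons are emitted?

Total energy: E_total = P·t = 40.0 × 13.2 = 528.0 J.
Per-photon energy: E = 8.876 × 10^-19 J.
N = E_total / E_photon = 5.95 × 10^20.

5.95 × 10^20 photons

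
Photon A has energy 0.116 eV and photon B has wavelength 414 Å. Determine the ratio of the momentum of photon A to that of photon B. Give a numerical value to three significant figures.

p_A = 6.199e-29 kg·m/s (from energy = 0.116 eV, via p = E/c).
p_B = 1.601e-26 kg·m/s (from wavelength = 414 Å, via p = h/λ).
Ratio = 6.199e-29 / 1.601e-26 = 3.87e-3.

3.87e-3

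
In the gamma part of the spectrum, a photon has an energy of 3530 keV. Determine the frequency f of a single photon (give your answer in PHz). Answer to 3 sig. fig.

8.54e5 PHz

Take h = 6.62607015e-34 J·s, 1 eV = 1.602176634e-19 J.
In SI units: E = 3530 keV = 5.6557e-13 J.
The photon relation is f = E/h, giving f = 8.536e20 Hz.
Converting to PHz: f = 853600 PHz ≈ 8.54e5 PHz.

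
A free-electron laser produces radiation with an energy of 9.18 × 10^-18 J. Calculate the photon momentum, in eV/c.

Use c = 2.99792458 × 10^8 m/s, 1 eV = 1.602176634 × 10^-19 J.
Apply p = E/c: p = 3.062 × 10^-26 kg·m/s.
Converting to eV/c: p = 57.30 eV/c ≈ 57.3 eV/c.

57.3 eV/c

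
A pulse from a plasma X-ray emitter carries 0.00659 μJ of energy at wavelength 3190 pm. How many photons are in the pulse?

Per-photon energy: E = 6.227 × 10^-17 J (from wavelength = 3190 pm).
N = E_total / E_photon = 6.59 × 10^-9 J / 6.227 × 10^-17 J = 1.06 × 10^8.

1.06 × 10^8 photons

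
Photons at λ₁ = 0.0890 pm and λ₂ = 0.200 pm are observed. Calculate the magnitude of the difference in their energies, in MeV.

Using E = hc/λ: E₁ = 2.232e-12 J, E₂ = 9.932e-13 J.
|ΔE| = |2.232e-12 − 9.932e-13| = 1.24e-12 J = 7.73 MeV.

7.73 MeV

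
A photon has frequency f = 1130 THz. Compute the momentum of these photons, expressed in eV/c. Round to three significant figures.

4.67 eV/c

Take h = 6.62607015 × 10^-34 J·s, c = 2.99792458 × 10^8 m/s, 1 eV = 1.602176634 × 10^-19 J.
Convert to SI: f = 1130 THz = 1.13 × 10^15 Hz.
Apply p = hf/c: p = 2.498 × 10^-27 kg·m/s.
Converting to eV/c: p = 4.673 eV/c ≈ 4.67 eV/c.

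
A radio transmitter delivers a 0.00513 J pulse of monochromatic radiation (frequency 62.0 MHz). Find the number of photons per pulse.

Per-photon energy: E = 4.108·10^-26 J (from frequency = 62.0 MHz).
N = E_total / E_photon = 0.00513 J / 4.108·10^-26 J = 1.25·10^23.

1.25·10^23 photons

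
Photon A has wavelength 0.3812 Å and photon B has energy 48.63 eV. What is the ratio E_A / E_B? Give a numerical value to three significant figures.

E_A = 5.211e-15 J (from wavelength = 0.3812 Å, via E = hc/λ).
E_B = 7.791e-18 J (from energy = 48.63 eV, via E given directly).
Ratio = 5.211e-15 / 7.791e-18 = 669.

669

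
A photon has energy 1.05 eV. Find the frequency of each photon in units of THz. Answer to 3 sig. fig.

Use h = 6.62607015e-34 J·s, 1 eV = 1.602176634e-19 J.
Convert to SI: E = 1.05 eV = 1.6823e-19 J.
Since f = E/h for a photon, f = 2.539e14 Hz.
Converting to THz: f = 253.9 THz ≈ 254 THz.

254 THz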